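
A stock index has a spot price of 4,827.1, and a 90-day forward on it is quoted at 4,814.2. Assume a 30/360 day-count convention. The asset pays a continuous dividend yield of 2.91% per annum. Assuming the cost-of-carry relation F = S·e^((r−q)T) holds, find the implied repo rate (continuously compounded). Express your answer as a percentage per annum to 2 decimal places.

1.84%

From F = S·e^((r−q)T): (r − q) = ln(F/S)/T
ln(4814.2/4827.1) = ln(0.997328) = -0.002676
(r − q) = -0.002676 / (90/360) = -0.010704
r = ln(F/S)/T + q = -0.010704 + 0.0291 = 0.018396
r = 1.84%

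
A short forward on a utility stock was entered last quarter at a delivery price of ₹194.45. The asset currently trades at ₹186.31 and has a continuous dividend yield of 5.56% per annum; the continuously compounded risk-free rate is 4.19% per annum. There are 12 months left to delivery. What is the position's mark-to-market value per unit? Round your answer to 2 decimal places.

₹10.24

Current fair forward for the remaining 12 months: F = S·e^((r − q)·T), (r − q) = 0.0419 − 0.0556 = -0.0137
F = 186.31 · e^(-0.0137 × 12/12) = 186.31 × 0.986393 = 183.7749
Value of long forward = (F − K)·e^(−rT) = (183.7749 − 194.45) · e^(−0.0419·12/12)
= -10.6751 × 0.958966 = -10.24
Short position value = −(long value) = ₹10.24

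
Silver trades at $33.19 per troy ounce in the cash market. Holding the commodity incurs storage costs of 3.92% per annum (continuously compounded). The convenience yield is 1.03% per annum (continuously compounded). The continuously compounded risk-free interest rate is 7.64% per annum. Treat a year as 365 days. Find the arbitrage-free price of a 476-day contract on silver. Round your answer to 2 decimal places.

$38.08 per troy ounce

Net carry = r + u − y = 0.0764 + 0.0392 − 0.0103 = 0.1053
F = S·e^((r+u−y)T) = 33.19 · e^(0.1053 × 476/365) = 33.19 · e^0.137323
= 33.19 × 1.147199 = $38.08 per troy ounce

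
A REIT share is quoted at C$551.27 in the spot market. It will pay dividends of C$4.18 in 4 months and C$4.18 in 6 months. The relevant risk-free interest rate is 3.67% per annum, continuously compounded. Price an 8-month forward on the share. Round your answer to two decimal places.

PV(dividends) I = 4.18·e^(−0.0367·4/12) + 4.18·e^(−0.0367·6/12)
I = 4.1292 + 4.1040 = 8.2332
F = (S − I)·e^(rT) = (551.27 − 8.2332) · e^(0.0367·8/12)
= 543.0368 · e^0.024467 = 543.0368 × 1.024769 = C$556.49

C$556.49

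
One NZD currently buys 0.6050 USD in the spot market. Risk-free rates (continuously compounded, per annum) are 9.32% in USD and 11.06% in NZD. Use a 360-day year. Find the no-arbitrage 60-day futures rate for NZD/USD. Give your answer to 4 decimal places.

F = S·e^((r_USD − r_NZD)T) = 0.6050 · e^((0.0932 − 0.1106) × 60/360)
= 0.6050 · e^-0.002900 = 0.6050 × 0.997104
F = 0.6032 USD per NZD

0.6032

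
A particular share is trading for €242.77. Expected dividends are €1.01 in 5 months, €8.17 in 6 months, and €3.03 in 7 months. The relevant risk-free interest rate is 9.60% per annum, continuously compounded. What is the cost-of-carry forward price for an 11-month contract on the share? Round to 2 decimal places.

PV(dividends) I = 1.01·e^(−0.0960·5/12) + 8.17·e^(−0.0960·6/12) + 3.03·e^(−0.0960·7/12)
I = 0.9704 + 7.7871 + 2.8650 = 11.6225
F = (S − I)·e^(rT) = (242.77 − 11.6225) · e^(0.0960·11/12)
= 231.1475 · e^0.088000 = 231.1475 × 1.091988 = €252.41

€252.41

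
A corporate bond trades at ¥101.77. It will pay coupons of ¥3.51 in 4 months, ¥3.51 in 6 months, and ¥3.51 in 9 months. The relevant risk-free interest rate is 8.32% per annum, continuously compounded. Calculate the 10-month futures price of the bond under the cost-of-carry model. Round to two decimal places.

PV(coupons) I = 3.51·e^(−0.0832·4/12) + 3.51·e^(−0.0832·6/12) + 3.51·e^(−0.0832·9/12)
I = 3.4140 + 3.3670 + 3.2977 = 10.0787
F = (S − I)·e^(rT) = (101.77 − 10.0787) · e^(0.0832·10/12)
= 91.6913 · e^0.069333 = 91.6913 × 1.071793 = ¥98.27

¥98.27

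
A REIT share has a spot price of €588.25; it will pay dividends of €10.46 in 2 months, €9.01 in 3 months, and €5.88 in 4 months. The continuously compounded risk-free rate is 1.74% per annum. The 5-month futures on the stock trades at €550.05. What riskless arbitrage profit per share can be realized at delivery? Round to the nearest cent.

€17.05 per share

PV(dividends) I = 10.46·e^(−0.0174·2/12) + 9.01·e^(−0.0174·3/12) + 5.88·e^(−0.0174·4/12) = 25.2466
Fair futures F* = (S − I)·e^(rT) = (588.25 − 25.2466)·e^0.007250 = 563.0034 × 1.007276 = 567.0998
Market €550.05 < fair 567.0998: forward underpriced → reverse cash-and-carry (short the stock, invest proceeds at r, pay the dividends, go long the forward).
Profit at T = |F_mkt − F*| = |550.05 − 567.0998| = €17.05 per share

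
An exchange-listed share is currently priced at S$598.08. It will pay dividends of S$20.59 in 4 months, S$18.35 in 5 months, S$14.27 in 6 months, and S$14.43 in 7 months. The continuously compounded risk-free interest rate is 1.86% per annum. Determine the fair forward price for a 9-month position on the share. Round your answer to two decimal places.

S$538.46

PV(dividends) I = 20.59·e^(−0.0186·4/12) + 18.35·e^(−0.0186·5/12) + 14.27·e^(−0.0186·6/12) + 14.43·e^(−0.0186·7/12)
I = 20.4627 + 18.2083 + 14.1379 + 14.2743 = 67.0832
F = (S − I)·e^(rT) = (598.08 − 67.0832) · e^(0.0186·9/12)
= 530.9968 · e^0.013950 = 530.9968 × 1.014048 = S$538.46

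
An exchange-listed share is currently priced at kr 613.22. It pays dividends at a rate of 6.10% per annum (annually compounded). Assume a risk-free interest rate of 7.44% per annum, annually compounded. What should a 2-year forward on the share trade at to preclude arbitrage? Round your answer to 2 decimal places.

F = S · (1+r)^T / (1+q)^T
= 613.22 × 1.154335 / 1.125721 = 613.22 × 1.025418
F = kr 628.81

kr 628.81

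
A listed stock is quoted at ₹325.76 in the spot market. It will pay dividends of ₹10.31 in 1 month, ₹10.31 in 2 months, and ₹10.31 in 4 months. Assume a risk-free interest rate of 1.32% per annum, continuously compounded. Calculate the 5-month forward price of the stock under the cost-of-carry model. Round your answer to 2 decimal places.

₹296.54

PV(dividends) I = 10.31·e^(−0.0132·1/12) + 10.31·e^(−0.0132·2/12) + 10.31·e^(−0.0132·4/12)
I = 10.2987 + 10.2873 + 10.2647 = 30.8507
F = (S − I)·e^(rT) = (325.76 − 30.8507) · e^(0.0132·5/12)
= 294.9093 · e^0.005500 = 294.9093 × 1.005515 = ₹296.54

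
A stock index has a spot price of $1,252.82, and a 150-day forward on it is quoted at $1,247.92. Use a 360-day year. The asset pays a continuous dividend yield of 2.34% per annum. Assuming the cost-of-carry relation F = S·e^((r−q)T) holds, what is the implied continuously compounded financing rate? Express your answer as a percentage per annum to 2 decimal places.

1.40%

From F = S·e^((r−q)T): (r − q) = ln(F/S)/T
ln(1247.92/1252.82) = ln(0.996089) = -0.003919
(r − q) = -0.003919 / (150/360) = -0.009406
r = ln(F/S)/T + q = -0.009406 + 0.0234 = 0.013994
r = 1.40%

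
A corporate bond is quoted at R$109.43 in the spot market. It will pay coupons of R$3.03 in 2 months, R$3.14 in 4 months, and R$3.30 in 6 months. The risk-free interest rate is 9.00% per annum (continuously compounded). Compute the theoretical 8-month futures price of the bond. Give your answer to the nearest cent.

R$106.44

PV(coupons) I = 3.03·e^(−0.0900·2/12) + 3.14·e^(−0.0900·4/12) + 3.30·e^(−0.0900·6/12)
I = 2.9849 + 3.0472 + 3.1548 = 9.1869
F = (S − I)·e^(rT) = (109.43 − 9.1869) · e^(0.0900·8/12)
= 100.2431 · e^0.060000 = 100.2431 × 1.061837 = R$106.44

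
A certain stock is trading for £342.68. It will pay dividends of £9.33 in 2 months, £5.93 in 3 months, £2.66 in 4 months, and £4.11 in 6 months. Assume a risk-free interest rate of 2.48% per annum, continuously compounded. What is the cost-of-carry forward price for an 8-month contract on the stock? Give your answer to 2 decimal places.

PV(dividends) I = 9.33·e^(−0.0248·2/12) + 5.93·e^(−0.0248·3/12) + 2.66·e^(−0.0248·4/12) + 4.11·e^(−0.0248·6/12)
I = 9.2915 + 5.8933 + 2.6381 + 4.0594 = 21.8823
F = (S − I)·e^(rT) = (342.68 − 21.8823) · e^(0.0248·8/12)
= 320.7977 · e^0.016533 = 320.7977 × 1.016670 = £326.15

£326.15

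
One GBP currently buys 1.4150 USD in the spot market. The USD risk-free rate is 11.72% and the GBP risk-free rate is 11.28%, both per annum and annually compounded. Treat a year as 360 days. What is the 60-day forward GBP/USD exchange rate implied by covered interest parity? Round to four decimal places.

1.4159

By covered interest parity, F = S · (1+r_USD)^T / (1+r_GBP)^T
= 1.4150 × 1.018643 / 1.017973 = 1.4150 × 1.000658
F = 1.4159 USD per GBP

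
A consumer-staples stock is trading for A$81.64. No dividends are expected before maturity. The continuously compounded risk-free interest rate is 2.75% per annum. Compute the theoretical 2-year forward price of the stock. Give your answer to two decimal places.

A$86.26

F = S·e^(rT) = 81.64 · e^(0.0275 × 2)
= 81.64 · e^0.055000 = 81.64 × 1.056541
F = A$86.26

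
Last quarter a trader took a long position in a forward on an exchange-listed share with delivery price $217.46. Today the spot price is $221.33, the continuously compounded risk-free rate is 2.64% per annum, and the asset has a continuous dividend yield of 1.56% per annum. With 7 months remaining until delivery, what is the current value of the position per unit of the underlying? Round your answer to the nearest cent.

Current fair forward for the remaining 7 months: F = S·e^((r − q)·T), (r − q) = 0.0264 − 0.0156 = 0.0108
F = 221.33 · e^(0.0108 × 7/12) = 221.33 × 1.006320 = 222.7288
Value of long forward = (F − K)·e^(−rT) = (222.7288 − 217.46) · e^(−0.0264·7/12)
= 5.2688 × 0.984718 = 5.19

$5.19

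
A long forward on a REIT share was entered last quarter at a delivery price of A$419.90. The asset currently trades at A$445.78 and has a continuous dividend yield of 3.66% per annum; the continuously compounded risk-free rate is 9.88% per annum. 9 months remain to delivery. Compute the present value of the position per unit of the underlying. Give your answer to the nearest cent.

Current fair forward for the remaining 9 months: F = S·e^((r − q)·T), (r − q) = 0.0988 − 0.0366 = 0.0622
F = 445.78 · e^(0.0622 × 9/12) = 445.78 × 1.047755 = 467.0682
Value of long forward = (F − K)·e^(−rT) = (467.0682 − 419.90) · e^(−0.0988·9/12)
= 47.1682 × 0.928579 = 43.80

A$43.80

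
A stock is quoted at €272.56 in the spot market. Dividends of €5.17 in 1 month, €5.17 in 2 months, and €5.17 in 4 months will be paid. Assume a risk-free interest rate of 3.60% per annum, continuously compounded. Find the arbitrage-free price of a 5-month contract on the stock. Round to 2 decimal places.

PV(dividends) I = 5.17·e^(−0.0360·1/12) + 5.17·e^(−0.0360·2/12) + 5.17·e^(−0.0360·4/12)
I = 5.1545 + 5.1391 + 5.1083 = 15.4019
F = (S − I)·e^(rT) = (272.56 − 15.4019) · e^(0.0360·5/12)
= 257.1581 · e^0.015000 = 257.1581 × 1.015113 = €261.04

€261.04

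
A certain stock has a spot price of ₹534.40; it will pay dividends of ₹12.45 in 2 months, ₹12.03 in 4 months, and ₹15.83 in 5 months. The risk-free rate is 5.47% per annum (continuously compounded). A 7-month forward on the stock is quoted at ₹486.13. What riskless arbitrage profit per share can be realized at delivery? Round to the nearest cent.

PV(dividends) I = 12.45·e^(−0.0547·2/12) + 12.03·e^(−0.0547·4/12) + 15.83·e^(−0.0547·5/12) = 39.6229
Fair forward F* = (S − I)·e^(rT) = (534.40 − 39.6229)·e^0.031908 = 494.7771 × 1.032423 = 510.8193
Market ₹486.13 < fair 510.8193: forward underpriced → reverse cash-and-carry (short the stock, invest proceeds at r, pay the dividends, go long the forward).
Profit at T = |F_mkt − F*| = |486.13 − 510.8193| = ₹24.69 per share

₹24.69 per share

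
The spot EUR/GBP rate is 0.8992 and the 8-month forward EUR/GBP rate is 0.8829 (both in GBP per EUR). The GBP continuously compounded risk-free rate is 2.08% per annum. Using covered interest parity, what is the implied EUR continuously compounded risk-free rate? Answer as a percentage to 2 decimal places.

F = S·e^((r_GBP − r_EUR)T) ⇒ r_EUR = r_GBP − ln(F/S)/T
ln(0.8829/0.8992) = -0.018294; /(8/12) = -0.027441
r_EUR = 0.0208 + 0.027441 = 0.048241
r_EUR = 4.82%

4.82%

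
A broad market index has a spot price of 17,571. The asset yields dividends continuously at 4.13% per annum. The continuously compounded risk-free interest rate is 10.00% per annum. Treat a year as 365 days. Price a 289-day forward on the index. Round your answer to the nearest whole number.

F = S·e^((r − q)T) = 17571 · e^((0.1000 − 0.0413) × 289/365)
= 17571 · e^0.046478 = 17571 × 1.047575
F = 18,407

18,407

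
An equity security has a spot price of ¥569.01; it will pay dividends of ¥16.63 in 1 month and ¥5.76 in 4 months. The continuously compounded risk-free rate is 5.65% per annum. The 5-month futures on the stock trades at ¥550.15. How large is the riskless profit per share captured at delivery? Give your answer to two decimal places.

PV(dividends) I = 16.63·e^(−0.0565·1/12) + 5.76·e^(−0.0565·4/12) = 22.2044
Fair futures F* = (S − I)·e^(rT) = (569.01 − 22.2044)·e^0.023542 = 546.8056 × 1.023821 = 559.8311
Market ¥550.15 < fair 559.8311: forward underpriced → reverse cash-and-carry (short the stock, invest proceeds at r, pay the dividends, go long the forward).
Profit at T = |F_mkt − F*| = |550.15 − 559.8311| = ¥9.68 per share

¥9.68 per share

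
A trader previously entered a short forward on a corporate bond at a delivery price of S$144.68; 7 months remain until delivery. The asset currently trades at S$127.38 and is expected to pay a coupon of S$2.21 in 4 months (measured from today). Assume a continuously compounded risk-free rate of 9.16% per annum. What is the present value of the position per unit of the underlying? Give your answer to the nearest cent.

S$11.92

PV(remaining coupons) I = 2.21·e^(−0.0916·4/12) = 2.1435
Current forward F = (S − I)·e^(rT) = (127.38 − 2.1435)·e^(0.0916·7/12) = 125.2365 × 1.054887 = 132.1104
Value (long) = (F − K)·e^(−rT) = (132.1104 − 144.68) × 0.947969 = -11.9156
Short position value = −(long value) = S$11.92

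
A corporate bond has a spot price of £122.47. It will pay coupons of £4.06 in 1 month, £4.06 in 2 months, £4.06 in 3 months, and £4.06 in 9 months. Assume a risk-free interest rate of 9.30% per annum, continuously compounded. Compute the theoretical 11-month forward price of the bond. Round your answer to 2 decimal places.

PV(coupons) I = 4.06·e^(−0.0930·1/12) + 4.06·e^(−0.0930·2/12) + 4.06·e^(−0.0930·3/12) + 4.06·e^(−0.0930·9/12)
I = 4.0287 + 3.9976 + 3.9667 + 3.7865 = 15.7795
F = (S − I)·e^(rT) = (122.47 − 15.7795) · e^(0.0930·11/12)
= 106.6905 · e^0.085250 = 106.6905 × 1.088989 = £116.18

£116.18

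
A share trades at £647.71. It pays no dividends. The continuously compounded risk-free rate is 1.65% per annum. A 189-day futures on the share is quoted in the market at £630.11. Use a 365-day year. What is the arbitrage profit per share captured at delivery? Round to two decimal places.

£23.16 per share

Fair futures: F* = S·e^(carry·T), with carry = r = 0.0165
F* = 647.71 · e^(0.0165 × 189/365) = 647.71 · e^0.008544 = 647.71 × 1.008581 = £653.2680
Market £630.11 < fair £653.2680: forward underpriced → reverse cash-and-carry (short spot, go long the forward).
At maturity, profit = |F_mkt − F*| = |630.11 − 653.2680| = £23.16 per share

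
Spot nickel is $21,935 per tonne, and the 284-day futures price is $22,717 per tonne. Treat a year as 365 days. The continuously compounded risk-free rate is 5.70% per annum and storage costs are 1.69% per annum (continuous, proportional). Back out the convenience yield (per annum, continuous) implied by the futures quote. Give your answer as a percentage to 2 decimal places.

F = S·e^((r+u−y)T) ⇒ (r+u−y) = ln(F/S)/T
ln(22717/21935) = 0.035030; /T ⇒ 0.045021
y = r + u − ln(F/S)/T = 0.0570 + 0.0169 − 0.045021 = 0.028879
y = 2.89%

2.89%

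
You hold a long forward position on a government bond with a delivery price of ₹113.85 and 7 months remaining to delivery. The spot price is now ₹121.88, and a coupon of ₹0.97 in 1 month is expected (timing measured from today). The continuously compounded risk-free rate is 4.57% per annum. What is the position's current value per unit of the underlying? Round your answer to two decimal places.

₹10.06

PV(remaining coupons) I = 0.97·e^(−0.0457·1/12) = 0.9663
Current forward F = (S − I)·e^(rT) = (121.88 − 0.9663)·e^(0.0457·7/12) = 120.9137 × 1.027017 = 124.1804
Value (long) = (F − K)·e^(−rT) = (124.1804 − 113.85) × 0.973694 = 10.0586
Value = ₹10.06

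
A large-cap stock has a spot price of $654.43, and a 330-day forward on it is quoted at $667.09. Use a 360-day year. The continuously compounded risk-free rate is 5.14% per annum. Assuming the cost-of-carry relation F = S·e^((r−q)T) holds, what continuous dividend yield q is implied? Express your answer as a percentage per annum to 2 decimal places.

From F = S·e^((r−q)T): (r − q) = ln(F/S)/T
ln(667.09/654.43) = ln(1.019345) = 0.019160
(r − q) = 0.019160 / (330/360) = 0.020902
q = r − ln(F/S)/T = 0.0514 − 0.020902 = 0.030498
q = 3.05%

3.05%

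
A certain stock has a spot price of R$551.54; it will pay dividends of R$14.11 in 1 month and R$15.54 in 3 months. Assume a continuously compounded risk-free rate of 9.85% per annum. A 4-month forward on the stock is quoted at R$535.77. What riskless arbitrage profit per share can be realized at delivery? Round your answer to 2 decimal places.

R$4.05 per share

PV(dividends) I = 14.11·e^(−0.0985·1/12) + 15.54·e^(−0.0985·3/12) = 29.1567
Fair forward F* = (S − I)·e^(rT) = (551.54 − 29.1567)·e^0.032833 = 522.3833 × 1.033378 = 539.8194
Market R$535.77 < fair 539.8194: forward underpriced → reverse cash-and-carry (short the stock, invest proceeds at r, pay the dividends, go long the forward).
Profit at T = |F_mkt − F*| = |535.77 − 539.8194| = R$4.05 per share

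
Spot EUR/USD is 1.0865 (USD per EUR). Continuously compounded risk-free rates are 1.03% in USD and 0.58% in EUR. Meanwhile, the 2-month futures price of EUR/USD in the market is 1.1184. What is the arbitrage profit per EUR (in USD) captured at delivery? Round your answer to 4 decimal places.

0.0311 per EUR (in USD)

Fair futures: F* = S·e^(carry·T), with carry = (r_USD − r_EUR) = 0.0103 − 0.0058 = 0.0045
F* = 1.0865 · e^(0.0045 × 2/12) = 1.0865 · e^0.000750 = 1.0865 × 1.000750 = 1.0873
Market 1.1184 > fair 1.0873: forward overpriced → cash-and-carry (buy spot, short the forward).
At maturity, profit = |F_mkt − F*| = |1.1184 − 1.0873| = 0.0311 per EUR (in USD)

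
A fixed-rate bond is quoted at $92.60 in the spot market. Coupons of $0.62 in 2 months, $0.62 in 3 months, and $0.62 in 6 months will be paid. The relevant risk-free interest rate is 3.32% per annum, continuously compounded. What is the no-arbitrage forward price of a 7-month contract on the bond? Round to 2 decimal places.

$92.53

PV(coupons) I = 0.62·e^(−0.0332·2/12) + 0.62·e^(−0.0332·3/12) + 0.62·e^(−0.0332·6/12)
I = 0.6166 + 0.6149 + 0.6098 = 1.8413
F = (S − I)·e^(rT) = (92.60 − 1.8413) · e^(0.0332·7/12)
= 90.7587 · e^0.019367 = 90.7587 × 1.019556 = $92.53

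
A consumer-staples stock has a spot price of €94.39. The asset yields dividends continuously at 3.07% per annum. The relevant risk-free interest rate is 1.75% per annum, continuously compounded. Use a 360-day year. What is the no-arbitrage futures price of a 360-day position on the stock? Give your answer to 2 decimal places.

€93.15

F = S·e^((r − q)T) = 94.39 · e^((0.0175 − 0.0307) × 360/360)
= 94.39 · e^-0.013200 = 94.39 × 0.986887
F = €93.15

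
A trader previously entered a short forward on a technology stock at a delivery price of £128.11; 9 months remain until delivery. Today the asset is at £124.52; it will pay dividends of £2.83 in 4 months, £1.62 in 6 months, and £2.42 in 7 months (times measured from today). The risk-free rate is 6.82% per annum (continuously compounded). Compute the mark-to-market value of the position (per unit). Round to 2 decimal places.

£3.86

PV(remaining dividends) I = 2.83·e^(−0.0682·4/12) + 1.62·e^(−0.0682·6/12) + 2.42·e^(−0.0682·7/12) = 6.6577
Current forward F = (S − I)·e^(rT) = (124.52 − 6.6577)·e^(0.0682·9/12) = 117.8623 × 1.052481 = 124.0478
Value (long) = (F − K)·e^(−rT) = (124.0478 − 128.11) × 0.950136 = -3.8596
Short position value = −(long value) = £3.86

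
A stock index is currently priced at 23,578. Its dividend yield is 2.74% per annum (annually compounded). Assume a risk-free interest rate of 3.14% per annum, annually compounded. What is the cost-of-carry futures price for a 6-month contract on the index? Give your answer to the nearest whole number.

23,624

F = S · (1+r)^T / (1+q)^T
= 23578 × 1.015579 / 1.013607 = 23578 × 1.001946
F = 23,624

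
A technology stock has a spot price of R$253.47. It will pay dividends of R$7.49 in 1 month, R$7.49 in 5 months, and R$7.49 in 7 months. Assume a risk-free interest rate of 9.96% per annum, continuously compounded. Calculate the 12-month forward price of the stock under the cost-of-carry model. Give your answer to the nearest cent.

R$256.06

PV(dividends) I = 7.49·e^(−0.0996·1/12) + 7.49·e^(−0.0996·5/12) + 7.49·e^(−0.0996·7/12)
I = 7.4281 + 7.1855 + 7.0672 = 21.6808
F = (S − I)·e^(rT) = (253.47 − 21.6808) · e^(0.0996·12/12)
= 231.7892 · e^0.099600 = 231.7892 × 1.104729 = R$256.06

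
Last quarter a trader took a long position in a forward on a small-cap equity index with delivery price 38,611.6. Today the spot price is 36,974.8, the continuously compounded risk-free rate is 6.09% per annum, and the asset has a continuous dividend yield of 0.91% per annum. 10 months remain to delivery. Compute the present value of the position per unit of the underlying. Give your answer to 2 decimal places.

-5.49

Current fair forward for the remaining 10 months: F = S·e^((r − q)·T), (r − q) = 0.0609 − 0.0091 = 0.0518
F = 36974.8 · e^(0.0518 × 10/12) = 36974.8 × 1.04411190 = 38605.8287
Value of long forward = (F − K)·e^(−rT) = (38605.8287 − 38611.6) · e^(−0.0609·10/12)
= -5.7713 × 0.95051627 = -5.49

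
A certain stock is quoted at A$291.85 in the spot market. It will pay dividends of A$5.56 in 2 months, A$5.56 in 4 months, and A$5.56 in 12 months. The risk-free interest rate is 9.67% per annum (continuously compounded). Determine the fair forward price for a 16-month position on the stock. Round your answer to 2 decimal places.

A$313.92

PV(dividends) I = 5.56·e^(−0.0967·2/12) + 5.56·e^(−0.0967·4/12) + 5.56·e^(−0.0967·12/12)
I = 5.4711 + 5.3836 + 5.0475 = 15.9022
F = (S − I)·e^(rT) = (291.85 − 15.9022) · e^(0.0967·16/12)
= 275.9478 · e^0.128933 = 275.9478 × 1.137614 = A$313.92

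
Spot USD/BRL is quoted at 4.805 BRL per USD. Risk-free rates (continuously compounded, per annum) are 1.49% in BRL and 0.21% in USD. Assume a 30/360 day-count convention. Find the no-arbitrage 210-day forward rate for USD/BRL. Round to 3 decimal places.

4.841

F = S·e^((r_BRL − r_USD)T) = 4.805 · e^((0.0149 − 0.0021) × 210/360)
= 4.805 · e^0.007467 = 4.805 × 1.007495
F = 4.841 BRL per USD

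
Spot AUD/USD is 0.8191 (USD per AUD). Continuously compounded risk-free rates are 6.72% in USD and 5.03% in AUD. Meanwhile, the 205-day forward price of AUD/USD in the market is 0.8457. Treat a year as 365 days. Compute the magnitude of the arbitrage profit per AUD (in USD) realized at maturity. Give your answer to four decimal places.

0.0188 per AUD (in USD)

Fair forward: F* = S·e^(carry·T), with carry = (r_USD − r_AUD) = 0.0672 − 0.0503 = 0.0169
F* = 0.8191 · e^(0.0169 × 205/365) = 0.8191 · e^0.009492 = 0.8191 × 1.009537 = 0.8269
Market 0.8457 > fair 0.8269: forward overpriced → cash-and-carry (buy spot, short the forward).
At maturity, profit = |F_mkt − F*| = |0.8457 − 0.8269| = 0.0188 per AUD (in USD)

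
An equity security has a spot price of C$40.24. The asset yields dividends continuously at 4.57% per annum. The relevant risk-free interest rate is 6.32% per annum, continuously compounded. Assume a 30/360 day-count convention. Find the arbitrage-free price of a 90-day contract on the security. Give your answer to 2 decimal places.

C$40.42

F = S·e^((r − q)T) = 40.24 · e^((0.0632 − 0.0457) × 90/360)
= 40.24 · e^0.004375 = 40.24 × 1.004385
F = C$40.42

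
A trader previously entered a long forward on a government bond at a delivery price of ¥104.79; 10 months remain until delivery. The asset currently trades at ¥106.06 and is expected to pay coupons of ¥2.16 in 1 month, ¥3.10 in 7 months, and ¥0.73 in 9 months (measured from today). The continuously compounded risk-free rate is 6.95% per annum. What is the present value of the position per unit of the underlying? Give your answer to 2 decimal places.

¥1.35

PV(remaining coupons) I = 2.16·e^(−0.0695·1/12) + 3.10·e^(−0.0695·7/12) + 0.73·e^(−0.0695·9/12) = 5.8173
Current forward F = (S − I)·e^(rT) = (106.06 − 5.8173)·e^(0.0695·10/12) = 100.2427 × 1.059627 = 106.2199
Value (long) = (F − K)·e^(−rT) = (106.2199 − 104.79) × 0.943729 = 1.3494
Value = ¥1.35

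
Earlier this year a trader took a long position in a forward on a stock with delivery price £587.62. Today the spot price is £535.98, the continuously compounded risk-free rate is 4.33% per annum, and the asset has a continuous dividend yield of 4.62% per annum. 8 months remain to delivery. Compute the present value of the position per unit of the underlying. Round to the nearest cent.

Current fair forward for the remaining 8 months: F = S·e^((r − q)·T), (r − q) = 0.0433 − 0.0462 = -0.0029
F = 535.98 · e^(-0.0029 × 8/12) = 535.98 × 0.998069 = 534.9450
Value of long forward = (F − K)·e^(−rT) = (534.9450 − 587.62) · e^(−0.0433·8/12)
= -52.6750 × 0.971546 = -51.18

-£51.18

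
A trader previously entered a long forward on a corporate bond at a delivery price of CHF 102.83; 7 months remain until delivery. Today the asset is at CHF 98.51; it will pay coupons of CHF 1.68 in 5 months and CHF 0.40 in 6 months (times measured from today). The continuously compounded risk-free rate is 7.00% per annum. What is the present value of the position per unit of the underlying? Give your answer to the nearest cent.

PV(remaining coupons) I = 1.68·e^(−0.0700·5/12) + 0.40·e^(−0.0700·6/12) = 2.0179
Current forward F = (S − I)·e^(rT) = (98.51 − 2.0179)·e^(0.0700·7/12) = 96.4921 × 1.041678 = 100.5137
Value (long) = (F − K)·e^(−rT) = (100.5137 − 102.83) × 0.959989 = -2.2236
Value = -CHF 2.22

-CHF 2.22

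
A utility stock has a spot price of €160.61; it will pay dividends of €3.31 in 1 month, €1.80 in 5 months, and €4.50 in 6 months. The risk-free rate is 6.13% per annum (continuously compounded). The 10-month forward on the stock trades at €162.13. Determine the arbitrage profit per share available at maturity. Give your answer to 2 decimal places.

PV(dividends) I = 3.31·e^(−0.0613·1/12) + 1.80·e^(−0.0613·5/12) + 4.50·e^(−0.0613·6/12) = 9.4119
Fair forward F* = (S − I)·e^(rT) = (160.61 − 9.4119)·e^0.051083 = 151.1981 × 1.052410 = 159.1224
Market €162.13 > fair 159.1224: forward overpriced → cash-and-carry (borrow at r, buy the stock and collect the dividends, short the forward).
Profit at T = |F_mkt − F*| = |162.13 − 159.1224| = €3.01 per share

€3.01 per share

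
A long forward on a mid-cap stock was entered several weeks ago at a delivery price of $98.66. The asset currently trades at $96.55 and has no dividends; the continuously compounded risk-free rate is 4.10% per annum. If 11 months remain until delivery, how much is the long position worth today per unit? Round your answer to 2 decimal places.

Current fair forward for the remaining 11 months: F = S·e^(r·T), r = 0.0410
F = 96.55 · e^(0.0410 × 11/12) = 96.55 × 1.038299 = 100.2478
Value of long forward = (F − K)·e^(−rT) = (100.2478 − 98.66) · e^(−0.0410·11/12)
= 1.5878 × 0.963114 = 1.53

$1.53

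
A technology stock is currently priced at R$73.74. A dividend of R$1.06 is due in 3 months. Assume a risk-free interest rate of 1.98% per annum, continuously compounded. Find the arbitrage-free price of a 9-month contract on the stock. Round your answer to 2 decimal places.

PV(dividends) I = 1.06·e^(−0.0198·3/12)
I = 1.0548
F = (S − I)·e^(rT) = (73.74 − 1.0548) · e^(0.0198·9/12)
= 72.6852 · e^0.014850 = 72.6852 × 1.014961 = R$73.77

R$73.77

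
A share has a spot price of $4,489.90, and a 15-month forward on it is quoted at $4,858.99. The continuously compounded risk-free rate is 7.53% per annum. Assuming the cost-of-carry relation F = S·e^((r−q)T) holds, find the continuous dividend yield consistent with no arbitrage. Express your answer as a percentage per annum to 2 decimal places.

From F = S·e^((r−q)T): (r − q) = ln(F/S)/T
ln(4858.99/4489.90) = ln(1.082205) = 0.079001
(r − q) = 0.079001 / (15/12) = 0.063201
q = r − ln(F/S)/T = 0.0753 − 0.063201 = 0.012099
q = 1.21%

1.21%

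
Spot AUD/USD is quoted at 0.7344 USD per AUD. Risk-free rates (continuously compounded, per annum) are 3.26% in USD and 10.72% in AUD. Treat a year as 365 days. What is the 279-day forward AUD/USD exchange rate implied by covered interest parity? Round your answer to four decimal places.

F = S·e^((r_USD − r_AUD)T) = 0.7344 · e^((0.0326 − 0.1072) × 279/365)
= 0.7344 · e^-0.057023 = 0.7344 × 0.944572
F = 0.6937 USD per AUD

0.6937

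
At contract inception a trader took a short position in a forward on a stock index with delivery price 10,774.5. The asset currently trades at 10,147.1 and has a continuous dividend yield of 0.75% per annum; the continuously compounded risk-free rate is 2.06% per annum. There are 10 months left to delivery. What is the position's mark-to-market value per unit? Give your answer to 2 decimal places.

507.24

Current fair forward for the remaining 10 months: F = S·e^((r − q)·T), (r − q) = 0.0206 − 0.0075 = 0.0131
F = 10147.1 · e^(0.0131 × 10/12) = 10147.1 × 1.01097647 = 10258.4793
Value of long forward = (F − K)·e^(−rT) = (10258.4793 − 10774.5) · e^(−0.0206·10/12)
= -516.0207 × 0.98297984 = -507.24
Short position value = −(long value) = 507.24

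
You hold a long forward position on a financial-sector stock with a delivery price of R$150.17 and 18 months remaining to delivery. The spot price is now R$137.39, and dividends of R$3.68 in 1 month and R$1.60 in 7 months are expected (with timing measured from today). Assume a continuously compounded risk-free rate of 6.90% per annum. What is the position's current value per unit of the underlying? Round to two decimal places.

PV(remaining dividends) I = 3.68·e^(−0.0690·1/12) + 1.60·e^(−0.0690·7/12) = 5.1958
Current forward F = (S − I)·e^(rT) = (137.39 − 5.1958)·e^(0.0690·18/12) = 132.1942 × 1.109046 = 146.6094
Value (long) = (F − K)·e^(−rT) = (146.6094 − 150.17) × 0.901676 = -3.2105
Value = -R$3.21

-R$3.21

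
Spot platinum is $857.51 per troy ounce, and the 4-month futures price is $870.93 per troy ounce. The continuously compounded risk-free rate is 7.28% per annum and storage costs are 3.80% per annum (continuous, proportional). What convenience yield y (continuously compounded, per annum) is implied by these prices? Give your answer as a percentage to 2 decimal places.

F = S·e^((r+u−y)T) ⇒ (r+u−y) = ln(F/S)/T
ln(870.93/857.51) = 0.015529; /T ⇒ 0.046587
y = r + u − ln(F/S)/T = 0.0728 + 0.0380 − 0.046587 = 0.064213
y = 6.42%

6.42%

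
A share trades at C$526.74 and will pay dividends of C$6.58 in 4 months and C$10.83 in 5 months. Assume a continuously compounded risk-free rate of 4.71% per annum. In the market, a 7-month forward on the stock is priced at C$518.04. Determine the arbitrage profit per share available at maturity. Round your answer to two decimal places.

PV(dividends) I = 6.58·e^(−0.0471·4/12) + 10.83·e^(−0.0471·5/12) = 17.0970
Fair forward F* = (S − I)·e^(rT) = (526.74 − 17.0970)·e^0.027475 = 509.6430 × 1.027856 = 523.8396
Market C$518.04 < fair 523.8396: forward underpriced → reverse cash-and-carry (short the stock, invest proceeds at r, pay the dividends, go long the forward).
Profit at T = |F_mkt − F*| = |518.04 − 523.8396| = C$5.80 per share

C$5.80 per share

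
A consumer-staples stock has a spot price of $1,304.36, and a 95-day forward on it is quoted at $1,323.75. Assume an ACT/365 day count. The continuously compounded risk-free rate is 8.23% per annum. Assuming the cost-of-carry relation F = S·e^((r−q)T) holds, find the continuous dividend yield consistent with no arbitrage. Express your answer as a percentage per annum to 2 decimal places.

From F = S·e^((r−q)T): (r − q) = ln(F/S)/T
ln(1323.75/1304.36) = ln(1.014866) = 0.014757
(r − q) = 0.014757 / (95/365) = 0.056698
q = r − ln(F/S)/T = 0.0823 − 0.056698 = 0.025602
q = 2.56%

2.56%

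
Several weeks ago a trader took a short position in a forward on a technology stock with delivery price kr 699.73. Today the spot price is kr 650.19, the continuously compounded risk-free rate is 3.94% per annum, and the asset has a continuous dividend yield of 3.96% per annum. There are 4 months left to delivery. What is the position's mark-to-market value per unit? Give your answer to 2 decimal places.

Current fair forward for the remaining 4 months: F = S·e^((r − q)·T), (r − q) = 0.0394 − 0.0396 = -0.0002
F = 650.19 · e^(-0.0002 × 4/12) = 650.19 × 0.999933 = 650.1464
Value of long forward = (F − K)·e^(−rT) = (650.1464 − 699.73) · e^(−0.0394·4/12)
= -49.5836 × 0.986953 = -48.94
Short position value = −(long value) = kr 48.94

kr 48.94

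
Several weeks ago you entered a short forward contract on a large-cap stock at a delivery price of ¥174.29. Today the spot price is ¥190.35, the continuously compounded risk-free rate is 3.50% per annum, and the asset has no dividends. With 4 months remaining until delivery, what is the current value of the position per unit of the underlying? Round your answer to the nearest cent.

Current fair forward for the remaining 4 months: F = S·e^(r·T), r = 0.0350
F = 190.35 · e^(0.0350 × 4/12) = 190.35 × 1.011735 = 192.5838
Value of long forward = (F − K)·e^(−rT) = (192.5838 − 174.29) · e^(−0.0350·4/12)
= 18.2938 × 0.988401 = 18.08
Short position value = −(long value) = -¥18.08

-¥18.08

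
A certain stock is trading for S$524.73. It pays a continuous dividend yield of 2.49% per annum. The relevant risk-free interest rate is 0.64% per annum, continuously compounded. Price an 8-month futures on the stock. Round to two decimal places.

F = S·e^((r − q)T) = 524.73 · e^((0.0064 − 0.0249) × 8/12)
= 524.73 · e^-0.012333 = 524.73 × 0.987743
F = S$518.30

S$518.30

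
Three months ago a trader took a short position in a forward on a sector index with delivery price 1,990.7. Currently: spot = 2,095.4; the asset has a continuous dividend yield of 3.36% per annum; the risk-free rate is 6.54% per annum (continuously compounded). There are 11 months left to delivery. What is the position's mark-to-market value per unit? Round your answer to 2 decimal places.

Current fair forward for the remaining 11 months: F = S·e^((r − q)·T), (r − q) = 0.0654 − 0.0336 = 0.0318
F = 2095.4 · e^(0.0318 × 11/12) = 2095.4 × 1.02957902 = 2157.3799
Value of long forward = (F − K)·e^(−rT) = (2157.3799 − 1990.7) · e^(−0.0654·11/12)
= 166.6799 × 0.94181162 = 156.98
Short position value = −(long value) = -156.98

-156.98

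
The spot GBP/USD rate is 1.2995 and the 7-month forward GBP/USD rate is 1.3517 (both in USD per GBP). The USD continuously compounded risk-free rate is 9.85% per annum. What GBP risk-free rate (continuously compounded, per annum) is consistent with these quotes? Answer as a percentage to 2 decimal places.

3.10%

F = S·e^((r_USD − r_GBP)T) ⇒ r_GBP = r_USD − ln(F/S)/T
ln(1.3517/1.2995) = 0.039383; /(7/12) = 0.067514
r_GBP = 0.0985 − 0.067514 = 0.030986
r_GBP = 3.10%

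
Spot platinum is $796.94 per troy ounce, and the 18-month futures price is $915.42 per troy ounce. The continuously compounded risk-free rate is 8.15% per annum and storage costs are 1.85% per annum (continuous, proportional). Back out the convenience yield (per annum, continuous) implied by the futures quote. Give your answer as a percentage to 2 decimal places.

F = S·e^((r+u−y)T) ⇒ (r+u−y) = ln(F/S)/T
ln(915.42/796.94) = 0.138604; /T ⇒ 0.092403
y = r + u − ln(F/S)/T = 0.0815 + 0.0185 − 0.092403 = 0.007597
y = 0.76%

0.76%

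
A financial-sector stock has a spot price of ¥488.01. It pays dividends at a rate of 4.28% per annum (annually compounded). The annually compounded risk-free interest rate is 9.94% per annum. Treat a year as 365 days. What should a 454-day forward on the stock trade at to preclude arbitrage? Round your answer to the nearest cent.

¥521.17

F = S · (1+r)^T / (1+q)^T
= 488.01 × 1.125100 / 1.053511 = 488.01 × 1.067953
F = ¥521.17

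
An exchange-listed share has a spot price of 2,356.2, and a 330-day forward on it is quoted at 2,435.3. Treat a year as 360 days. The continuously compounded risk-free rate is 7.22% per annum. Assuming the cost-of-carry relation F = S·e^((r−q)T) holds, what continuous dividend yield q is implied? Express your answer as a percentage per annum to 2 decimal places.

From F = S·e^((r−q)T): (r − q) = ln(F/S)/T
ln(2435.3/2356.2) = ln(1.033571) = 0.033020
(r − q) = 0.033020 / (330/360) = 0.036022
q = r − ln(F/S)/T = 0.0722 − 0.036022 = 0.036178
q = 3.62%

3.62%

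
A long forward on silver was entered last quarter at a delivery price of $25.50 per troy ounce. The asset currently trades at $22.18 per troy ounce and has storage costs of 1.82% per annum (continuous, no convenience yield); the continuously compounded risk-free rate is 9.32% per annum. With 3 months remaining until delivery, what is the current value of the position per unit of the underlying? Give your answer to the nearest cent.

-$2.63 per troy ounce

Current fair forward for the remaining 3 months: F = S·e^((r + u)·T), (r + u) = 0.0932 + 0.0182 = 0.1114
F = 22.18 · e^(0.1114 × 3/12) = 22.18 × 1.028241 = 22.8064
Value of long forward = (F − K)·e^(−rT) = (22.8064 − 25.50) · e^(−0.0932·3/12)
= -2.6936 × 0.976969 = -2.63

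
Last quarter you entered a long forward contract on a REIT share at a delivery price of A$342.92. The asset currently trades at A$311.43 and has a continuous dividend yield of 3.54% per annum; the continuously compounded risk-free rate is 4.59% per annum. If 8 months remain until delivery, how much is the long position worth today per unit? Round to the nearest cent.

Current fair forward for the remaining 8 months: F = S·e^((r − q)·T), (r − q) = 0.0459 − 0.0354 = 0.0105
F = 311.43 · e^(0.0105 × 8/12) = 311.43 × 1.007025 = 313.6178
Value of long forward = (F − K)·e^(−rT) = (313.6178 − 342.92) · e^(−0.0459·8/12)
= -29.3022 × 0.969863 = -28.42

-A$28.42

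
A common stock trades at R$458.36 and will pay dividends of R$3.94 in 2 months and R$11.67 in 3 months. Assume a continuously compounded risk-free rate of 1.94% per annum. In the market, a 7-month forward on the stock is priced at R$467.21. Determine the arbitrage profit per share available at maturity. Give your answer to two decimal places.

PV(dividends) I = 3.94·e^(−0.0194·2/12) + 11.67·e^(−0.0194·3/12) = 15.5408
Fair forward F* = (S − I)·e^(rT) = (458.36 − 15.5408)·e^0.011317 = 442.8192 × 1.011381 = 447.8589
Market R$467.21 > fair 447.8589: forward overpriced → cash-and-carry (borrow at r, buy the stock and collect the dividends, short the forward).
Profit at T = |F_mkt − F*| = |467.21 − 447.8589| = R$19.35 per share

R$19.35 per share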